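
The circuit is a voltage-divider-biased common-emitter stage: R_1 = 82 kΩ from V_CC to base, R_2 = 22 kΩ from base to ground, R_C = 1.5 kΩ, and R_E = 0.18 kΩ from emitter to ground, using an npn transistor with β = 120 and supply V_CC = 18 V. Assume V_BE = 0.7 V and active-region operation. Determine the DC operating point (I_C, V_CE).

I_C ≈ 9.5 mA, V_CE ≈ 2 V

Thevenize the base divider: V_Th = V_CC·R_2/(R_1+R_2) = 18×22/104 = 3.81 V, R_Th = R_1‖R_2 = 17.3 kΩ.
Base-emitter loop: V_Th = I_B·R_Th + V_BE + (β+1)I_B·R_E, so I_B = (3.81 − 0.7) / (17.3 + 121×0.18) = 0.0794 mA.
I_C = β·I_B = 120×0.0794 = 9.53 mA, and I_E = (β+1)I_B = 9.61 mA.
V_CE = V_CC − I_C·R_C − I_E·R_E = 18 − 9.53×1.5 − 9.61×0.18 = 1.97 V.
V_CE = 1.97 V > 0.2 V confirms active-region operation.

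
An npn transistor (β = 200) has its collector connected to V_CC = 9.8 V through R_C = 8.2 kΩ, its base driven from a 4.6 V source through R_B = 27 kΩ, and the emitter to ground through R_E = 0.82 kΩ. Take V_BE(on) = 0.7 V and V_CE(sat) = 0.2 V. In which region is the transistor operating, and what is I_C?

Assume active: I_B = (4.6 − 0.7)/(27 + 201×0.82) = 0.0203 mA, I_C = β·I_B = 4.07 mA.
Then V_CE = 9.8 − 4.07×8.2 − 4.09×0.82 = -26.9 V < 0.2 V — the active assumption fails.
Re-solve with V_CE = 0.2 V. KCL at the emitter: V_E/R_E = (V_BB−0.7−V_E)/R_B + (V_CC−0.2−V_E)/R_C, giving V_E = 0.954 V.
I_C = (V_CC − 0.2 − V_E)/R_C = (9.6 − 0.954)/8.2 = 1.05 mA.
Check: I_B = (3.9 − 0.954)/27 = 0.109 mA, and β·I_B = 21.8 mA > I_C, confirming saturation.

saturation; I_C ≈ 1.1 mA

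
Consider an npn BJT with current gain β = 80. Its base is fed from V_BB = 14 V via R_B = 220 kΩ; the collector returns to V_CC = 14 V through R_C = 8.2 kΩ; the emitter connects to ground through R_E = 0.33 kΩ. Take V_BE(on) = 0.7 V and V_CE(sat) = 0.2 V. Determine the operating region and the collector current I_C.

Assume active: I_B = (14 − 0.7)/(220 + 81×0.33) = 0.0539 mA, I_C = β·I_B = 4.31 mA.
Then V_CE = 14 − 4.31×8.2 − 4.37×0.33 = -22.8 V < 0.2 V — the active assumption fails.
Re-solve with V_CE = 0.2 V. KCL at the emitter: V_E/R_E = (V_BB−0.7−V_E)/R_B + (V_CC−0.2−V_E)/R_C, giving V_E = 0.552 V.
I_C = (V_CC − 0.2 − V_E)/R_C = (13.8 − 0.552)/8.2 = 1.62 mA.
Check: I_B = (13.3 − 0.552)/220 = 0.0579 mA, and β·I_B = 4.64 mA > I_C, confirming saturation.

saturation; I_C ≈ 1.6 mA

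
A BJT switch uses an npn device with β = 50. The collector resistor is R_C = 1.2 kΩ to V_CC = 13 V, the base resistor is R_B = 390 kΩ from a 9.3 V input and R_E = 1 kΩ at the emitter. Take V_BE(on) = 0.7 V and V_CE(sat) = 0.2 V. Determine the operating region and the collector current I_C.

Assume active. Base-emitter loop: I_B = (V_BB − V_BE)/(R_B + (β+1)R_E) = (9.3 − 0.7)/(390 + 51×1) = 0.0195 mA.
I_C = β·I_B = 50×0.0195 = 0.975 mA.
V_CE = V_CC − I_C·R_C − I_E·R_E = 13 − 0.975×1.2 − 0.995×1 = 10.8 V > V_CE(sat), so the active-region assumption holds.

active; I_C ≈ 0.98 mA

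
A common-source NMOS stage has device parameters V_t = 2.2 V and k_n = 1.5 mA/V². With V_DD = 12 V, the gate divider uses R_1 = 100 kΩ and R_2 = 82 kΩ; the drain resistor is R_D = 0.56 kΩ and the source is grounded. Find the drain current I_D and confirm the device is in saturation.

I_D ≈ 7.7 mA

V_G = V_DD·R_2/(R_1+R_2) = 12×82/182 = 5.41 V. With the source grounded, V_GS = V_G = 5.41 V.
Assume saturation: I_D = (k_n/2)(V_GS − V_t)² = (1.5/2)×(5.41 − 2.2)² = 0.75×3.21² = 7.71 mA.
V_DS = V_DD − I_D·R_D = 12 − 7.71×0.56 = 7.68 V.
Saturation requires V_DS ≥ V_GS − V_t = 3.21 V; 7.68 ≥ 3.21 ✓.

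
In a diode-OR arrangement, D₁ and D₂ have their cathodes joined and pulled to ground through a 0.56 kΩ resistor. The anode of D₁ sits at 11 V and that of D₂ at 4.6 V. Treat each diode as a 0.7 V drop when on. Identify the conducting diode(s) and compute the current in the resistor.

Only D₁ conducts; I_R ≈ 18 mA

Assume both conduct. Then node N would need to be at both 11−0.7 = 10.3 V and 4.6−0.7 = 3.9 V, which is impossible.
Assume only D₁ conducts: V_N = 11 − 0.7 = 10.3 V, so I_R = 10.3/0.56 = 18.4 mA.
Check D₂: its anode-to-cathode voltage is 4.6 − 10.3 = -5.7 V < 0.7 V, so it is off. The assumption is consistent.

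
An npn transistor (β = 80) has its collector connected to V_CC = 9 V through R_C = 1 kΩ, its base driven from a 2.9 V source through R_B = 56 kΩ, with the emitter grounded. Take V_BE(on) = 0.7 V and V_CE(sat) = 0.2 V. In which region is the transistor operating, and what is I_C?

active; I_C ≈ 3.1 mA

Assume active. Base-emitter loop: I_B = (V_BB − V_BE)/R_B = (2.9 − 0.7)/56 = 0.0393 mA.
I_C = β·I_B = 80×0.0393 = 3.14 mA.
V_CE = V_CC − I_C·R_C = 9 − 3.14×1 = 5.86 V > V_CE(sat), so the active-region assumption holds.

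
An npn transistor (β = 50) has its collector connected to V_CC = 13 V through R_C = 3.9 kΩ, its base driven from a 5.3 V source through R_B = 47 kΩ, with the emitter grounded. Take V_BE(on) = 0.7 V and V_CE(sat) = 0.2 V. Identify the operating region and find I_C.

Assume active: I_B = (5.3 − 0.7)/47 = 0.0979 mA, giving I_C = β·I_B = 4.89 mA.
But then V_CE = 13 − 4.89×3.9 = -6.09 V < V_CE(sat) = 0.2 V — impossible in the active region.
So the transistor is saturated. With V_CE = 0.2 V, I_C = (V_CC − 0.2)/R_C = 12.8/3.9 = 3.28 mA.
Check: β·I_B = 4.89 mA > I_C = 3.28 mA, confirming saturation.

saturation; I_C ≈ 3.3 mA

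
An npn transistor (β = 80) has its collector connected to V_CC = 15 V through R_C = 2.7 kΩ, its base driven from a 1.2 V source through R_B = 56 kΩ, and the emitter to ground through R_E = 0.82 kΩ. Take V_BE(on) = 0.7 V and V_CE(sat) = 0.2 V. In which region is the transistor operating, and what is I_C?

Assume active. Base-emitter loop: I_B = (V_BB − V_BE)/(R_B + (β+1)R_E) = (1.2 − 0.7)/(56 + 81×0.82) = 0.00408 mA.
I_C = β·I_B = 80×0.00408 = 0.327 mA.
V_CE = V_CC − I_C·R_C − I_E·R_E = 15 − 0.327×2.7 − 0.331×0.82 = 13.8 V > V_CE(sat), so the active-region assumption holds.

active; I_C ≈ 0.33 mA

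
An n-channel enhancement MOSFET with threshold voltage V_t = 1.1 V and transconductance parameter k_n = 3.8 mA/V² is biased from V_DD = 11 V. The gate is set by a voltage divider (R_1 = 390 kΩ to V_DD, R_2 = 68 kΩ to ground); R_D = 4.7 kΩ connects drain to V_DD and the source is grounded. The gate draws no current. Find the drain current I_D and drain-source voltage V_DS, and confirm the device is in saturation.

V_G = V_DD·R_2/(R_1+R_2) = 11×68/458 = 1.63 V. With the source grounded, V_GS = V_G = 1.63 V.
Assume saturation: I_D = (k_n/2)(V_GS − V_t)² = (3.8/2)×(1.63 − 1.1)² = 1.9×0.533² = 0.54 mA.
V_DS = V_DD − I_D·R_D = 11 − 0.54×4.7 = 8.46 V.
Saturation requires V_DS ≥ V_GS − V_t = 0.533 V; 8.46 ≥ 0.533 ✓.

I_D ≈ 0.54 mA, V_DS ≈ 8.5 V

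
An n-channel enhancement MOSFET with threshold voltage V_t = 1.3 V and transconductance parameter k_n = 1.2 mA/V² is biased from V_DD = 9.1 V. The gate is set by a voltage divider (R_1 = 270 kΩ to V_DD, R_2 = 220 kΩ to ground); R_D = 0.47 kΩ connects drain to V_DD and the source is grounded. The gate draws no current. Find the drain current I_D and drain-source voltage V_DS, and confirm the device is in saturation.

I_D ≈ 4.7 mA, V_DS ≈ 6.9 V

V_G = V_DD·R_2/(R_1+R_2) = 9.1×220/490 = 4.09 V. With the source grounded, V_GS = V_G = 4.09 V.
Assume saturation: I_D = (k_n/2)(V_GS − V_t)² = (1.2/2)×(4.09 − 1.3)² = 0.6×2.79² = 4.66 mA.
V_DS = V_DD − I_D·R_D = 9.1 − 4.66×0.47 = 6.91 V.
Saturation requires V_DS ≥ V_GS − V_t = 2.79 V; 6.91 ≥ 2.79 ✓.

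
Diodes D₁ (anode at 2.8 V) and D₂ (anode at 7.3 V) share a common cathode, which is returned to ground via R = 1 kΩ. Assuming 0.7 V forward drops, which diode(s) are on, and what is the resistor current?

Assume both conduct. Then node N would need to be at both 2.8−0.7 = 2.1 V and 7.3−0.7 = 6.6 V, which is impossible.
Assume only D₂ conducts: V_N = 7.3 − 0.7 = 6.6 V, so I_R = 6.6/1 = 6.6 mA.
Check D₁: its anode-to-cathode voltage is 2.8 − 6.6 = -3.8 V < 0.7 V, so it is off. The assumption is consistent.

Only D₂ conducts; I_R ≈ 6.6 mA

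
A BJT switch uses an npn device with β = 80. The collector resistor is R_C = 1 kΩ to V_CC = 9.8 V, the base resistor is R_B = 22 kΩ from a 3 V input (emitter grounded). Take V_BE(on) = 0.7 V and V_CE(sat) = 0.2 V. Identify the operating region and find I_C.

active; I_C ≈ 8.4 mA

Assume active. Base-emitter loop: I_B = (V_BB − V_BE)/R_B = (3 − 0.7)/22 = 0.105 mA.
I_C = β·I_B = 80×0.105 = 8.36 mA.
V_CE = V_CC − I_C·R_C = 9.8 − 8.36×1 = 1.44 V > V_CE(sat), so the active-region assumption holds.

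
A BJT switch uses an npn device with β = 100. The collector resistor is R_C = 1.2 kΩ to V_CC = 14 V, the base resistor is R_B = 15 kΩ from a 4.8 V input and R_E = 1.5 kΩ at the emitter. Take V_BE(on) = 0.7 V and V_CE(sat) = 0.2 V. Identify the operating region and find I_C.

Assume active. Base-emitter loop: I_B = (V_BB − V_BE)/(R_B + (β+1)R_E) = (4.8 − 0.7)/(15 + 101×1.5) = 0.0246 mA.
I_C = β·I_B = 100×0.0246 = 2.46 mA.
V_CE = V_CC − I_C·R_C − I_E·R_E = 14 − 2.46×1.2 − 2.49×1.5 = 7.31 V > V_CE(sat), so the active-region assumption holds.

active; I_C ≈ 2.5 mA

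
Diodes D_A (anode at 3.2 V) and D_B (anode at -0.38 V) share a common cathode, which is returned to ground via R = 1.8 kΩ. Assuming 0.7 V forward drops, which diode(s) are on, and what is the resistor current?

Assume both conduct. Then node N would need to be at both 3.2−0.7 = 2.5 V and -0.38−0.7 = -1.08 V, which is impossible.
Assume only D_A conducts: V_N = 3.2 − 0.7 = 2.5 V, so I_R = 2.5/1.8 = 1.39 mA.
Check D_B: its anode-to-cathode voltage is -0.38 − 2.5 = -2.88 V < 0.7 V, so it is off. The assumption is consistent.

Only D_A conducts; I_R ≈ 1.4 mA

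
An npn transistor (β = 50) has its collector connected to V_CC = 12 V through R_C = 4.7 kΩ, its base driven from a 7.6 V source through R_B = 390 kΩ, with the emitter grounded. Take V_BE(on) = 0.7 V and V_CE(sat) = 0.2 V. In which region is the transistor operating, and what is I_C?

Assume active. Base-emitter loop: I_B = (V_BB − V_BE)/R_B = (7.6 − 0.7)/390 = 0.0177 mA.
I_C = β·I_B = 50×0.0177 = 0.885 mA.
V_CE = V_CC − I_C·R_C = 12 − 0.885×4.7 = 7.84 V > V_CE(sat), so the active-region assumption holds.

active; I_C ≈ 0.88 mA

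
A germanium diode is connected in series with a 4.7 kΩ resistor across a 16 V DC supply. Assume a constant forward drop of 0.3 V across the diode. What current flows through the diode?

KVL around the loop: 16 = V_D + I·R = 0.3 + I × 4.7 kΩ.
So I = (16 − 0.3) / 4.7 kΩ = 15.7 / 4.7 = 3.34 mA.

I ≈ 3.3 mA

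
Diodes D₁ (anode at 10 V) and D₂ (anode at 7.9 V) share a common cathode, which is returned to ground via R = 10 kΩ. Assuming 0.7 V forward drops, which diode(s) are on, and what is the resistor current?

Assume both conduct. Then node N would need to be at both 10−0.7 = 9.3 V and 7.9−0.7 = 7.2 V, which is impossible.
Assume only D₁ conducts: V_N = 10 − 0.7 = 9.3 V, so I_R = 9.3/10 = 0.93 mA.
Check D₂: its anode-to-cathode voltage is 7.9 − 9.3 = -1.4 V < 0.7 V, so it is off. The assumption is consistent.

Only D₁ conducts; I_R ≈ 0.93 mA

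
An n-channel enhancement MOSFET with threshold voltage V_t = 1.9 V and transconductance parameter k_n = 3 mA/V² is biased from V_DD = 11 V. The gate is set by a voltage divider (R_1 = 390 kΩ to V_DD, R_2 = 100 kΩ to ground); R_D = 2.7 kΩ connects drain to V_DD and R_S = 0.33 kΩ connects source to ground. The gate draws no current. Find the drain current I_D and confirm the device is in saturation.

V_G = V_DD·R_2/(R_1+R_2) = 11×100/490 = 2.24 V.
Assume saturation: I_D = (k_n/2)(V_GS − V_t)² with V_GS = V_G − I_D·R_S = 2.24 − 0.33·I_D.
Substituting gives 0.163·I_D² − 1.34·I_D + 0.178 = 0, with roots I_D = 0.135 or 8.08 mA.
The root I_D = 8.08 mA gives V_GS = -0.42 V ≤ V_t, so take I_D = 0.135 mA.
Then V_GS = 2.2 V and V_DS = V_DD − I_D(R_D+R_S) = 11 − 0.135×3.03 = 10.6 V.
Saturation requires V_DS ≥ V_GS − V_t = 0.3 V; 10.6 ≥ 0.3 ✓.

I_D ≈ 0.14 mA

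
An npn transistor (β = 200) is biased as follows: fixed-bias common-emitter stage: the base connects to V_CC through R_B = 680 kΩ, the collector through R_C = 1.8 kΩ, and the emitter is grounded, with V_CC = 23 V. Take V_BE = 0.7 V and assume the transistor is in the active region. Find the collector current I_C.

I_C ≈ 6.6 mA

Base loop: V_CC = I_B·R_B + V_BE, so I_B = (23 − 0.7)/680 kΩ = 0.0328 mA.
In the active region I_C = β·I_B = 200 × 0.0328 = 6.56 mA.
Collector loop: V_CE = V_CC − I_C·R_C = 23 − 6.56×1.8 = 11.2 V.
Since V_CE = 11.2 V > V_CE(sat) ≈ 0.2 V, the transistor is in the active region as assumed.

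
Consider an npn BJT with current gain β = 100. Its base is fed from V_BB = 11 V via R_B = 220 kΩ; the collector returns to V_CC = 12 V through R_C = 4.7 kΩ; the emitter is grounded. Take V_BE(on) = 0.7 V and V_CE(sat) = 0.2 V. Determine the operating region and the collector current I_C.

Assume active: I_B = (11 − 0.7)/220 = 0.0468 mA, giving I_C = β·I_B = 4.68 mA.
But then V_CE = 12 − 4.68×4.7 = -10 V < V_CE(sat) = 0.2 V — impossible in the active region.
So the transistor is saturated. With V_CE = 0.2 V, I_C = (V_CC − 0.2)/R_C = 11.8/4.7 = 2.51 mA.
Check: β·I_B = 4.68 mA > I_C = 2.51 mA, confirming saturation.

saturation; I_C ≈ 2.5 mA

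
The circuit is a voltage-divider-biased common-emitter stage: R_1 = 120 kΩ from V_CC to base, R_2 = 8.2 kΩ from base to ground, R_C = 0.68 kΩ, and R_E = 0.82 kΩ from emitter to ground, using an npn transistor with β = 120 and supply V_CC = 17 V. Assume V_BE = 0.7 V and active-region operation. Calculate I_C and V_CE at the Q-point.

Thevenize the base divider: V_Th = V_CC·R_2/(R_1+R_2) = 17×8.2/128 = 1.09 V, R_Th = R_1‖R_2 = 7.68 kΩ.
Base-emitter loop: V_Th = I_B·R_Th + V_BE + (β+1)I_B·R_E, so I_B = (1.09 − 0.7) / (7.68 + 121×0.82) = 0.00362 mA.
I_C = β·I_B = 120×0.00362 = 0.435 mA, and I_E = (β+1)I_B = 0.438 mA.
V_CE = V_CC − I_C·R_C − I_E·R_E = 17 − 0.435×0.68 − 0.438×0.82 = 16.3 V.
V_CE = 16.3 V > 0.2 V confirms active-region operation.

I_C ≈ 0.43 mA, V_CE ≈ 16 V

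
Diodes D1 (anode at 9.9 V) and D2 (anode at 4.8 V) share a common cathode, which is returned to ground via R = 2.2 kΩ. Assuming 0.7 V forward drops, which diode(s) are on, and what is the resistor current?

Assume both conduct. Then node N would need to be at both 9.9−0.7 = 9.2 V and 4.8−0.7 = 4.1 V, which is impossible.
Assume only D1 conducts: V_N = 9.9 − 0.7 = 9.2 V, so I_R = 9.2/2.2 = 4.18 mA.
Check D2: its anode-to-cathode voltage is 4.8 − 9.2 = -4.4 V < 0.7 V, so it is off. The assumption is consistent.

Only D1 conducts; I_R ≈ 4.2 mA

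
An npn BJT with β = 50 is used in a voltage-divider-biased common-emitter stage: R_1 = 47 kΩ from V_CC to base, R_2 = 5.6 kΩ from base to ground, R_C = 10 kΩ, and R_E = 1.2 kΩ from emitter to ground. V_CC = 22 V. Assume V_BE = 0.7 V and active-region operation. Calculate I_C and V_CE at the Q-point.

Thevenize the base divider: V_Th = V_CC·R_2/(R_1+R_2) = 22×5.6/52.6 = 2.34 V, R_Th = R_1‖R_2 = 5 kΩ.
Base-emitter loop: V_Th = I_B·R_Th + V_BE + (β+1)I_B·R_E, so I_B = (2.34 − 0.7) / (5 + 51×1.2) = 0.0248 mA.
I_C = β·I_B = 50×0.0248 = 1.24 mA, and I_E = (β+1)I_B = 1.27 mA.
V_CE = V_CC − I_C·R_C − I_E·R_E = 22 − 1.24×10 − 1.27×1.2 = 8.08 V.
V_CE = 8.08 V > 0.2 V confirms active-region operation.

I_C ≈ 1.2 mA, V_CE ≈ 8.1 V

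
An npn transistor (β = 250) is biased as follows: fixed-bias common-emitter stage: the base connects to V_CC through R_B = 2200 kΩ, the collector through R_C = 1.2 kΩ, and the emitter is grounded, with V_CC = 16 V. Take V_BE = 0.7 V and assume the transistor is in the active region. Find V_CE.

Base loop: V_CC = I_B·R_B + V_BE, so I_B = (16 − 0.7)/2200 kΩ = 0.00695 mA.
In the active region I_C = β·I_B = 250 × 0.00695 = 1.74 mA.
Collector loop: V_CE = V_CC − I_C·R_C = 16 − 1.74×1.2 = 13.9 V.
Since V_CE = 13.9 V > V_CE(sat) ≈ 0.2 V, the transistor is in the active region as assumed.

V_CE ≈ 14 V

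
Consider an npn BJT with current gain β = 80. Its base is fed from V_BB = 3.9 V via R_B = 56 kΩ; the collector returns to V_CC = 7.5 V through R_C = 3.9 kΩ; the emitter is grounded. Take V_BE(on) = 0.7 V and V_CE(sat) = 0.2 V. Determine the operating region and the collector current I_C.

Assume active: I_B = (3.9 − 0.7)/56 = 0.0571 mA, giving I_C = β·I_B = 4.57 mA.
But then V_CE = 7.5 − 4.57×3.9 = -10.3 V < V_CE(sat) = 0.2 V — impossible in the active region.
So the transistor is saturated. With V_CE = 0.2 V, I_C = (V_CC − 0.2)/R_C = 7.3/3.9 = 1.87 mA.
Check: β·I_B = 4.57 mA > I_C = 1.87 mA, confirming saturation.

saturation; I_C ≈ 1.9 mA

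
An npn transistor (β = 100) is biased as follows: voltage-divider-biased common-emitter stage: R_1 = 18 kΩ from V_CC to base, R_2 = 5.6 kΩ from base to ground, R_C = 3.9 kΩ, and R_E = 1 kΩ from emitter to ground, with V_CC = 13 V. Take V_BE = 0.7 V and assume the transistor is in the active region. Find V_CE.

Thevenize the base divider: V_Th = V_CC·R_2/(R_1+R_2) = 13×5.6/23.6 = 3.08 V, R_Th = R_1‖R_2 = 4.27 kΩ.
Base-emitter loop: V_Th = I_B·R_Th + V_BE + (β+1)I_B·R_E, so I_B = (3.08 − 0.7) / (4.27 + 101×1) = 0.0227 mA.
I_C = β·I_B = 100×0.0227 = 2.27 mA, and I_E = (β+1)I_B = 2.29 mA.
V_CE = V_CC − I_C·R_C − I_E·R_E = 13 − 2.27×3.9 − 2.29×1 = 1.88 V.
V_CE = 1.88 V > 0.2 V confirms active-region operation.

V_CE ≈ 1.9 V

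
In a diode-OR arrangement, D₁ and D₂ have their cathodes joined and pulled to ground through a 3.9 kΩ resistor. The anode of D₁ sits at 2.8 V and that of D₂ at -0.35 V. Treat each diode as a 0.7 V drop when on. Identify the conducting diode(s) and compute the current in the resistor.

Assume both conduct. Then node N would need to be at both 2.8−0.7 = 2.1 V and -0.35−0.7 = -1.05 V, which is impossible.
Assume only D₁ conducts: V_N = 2.8 − 0.7 = 2.1 V, so I_R = 2.1/3.9 = 0.538 mA.
Check D₂: its anode-to-cathode voltage is -0.35 − 2.1 = -2.45 V < 0.7 V, so it is off. The assumption is consistent.

Only D₁ conducts; I_R ≈ 0.54 mA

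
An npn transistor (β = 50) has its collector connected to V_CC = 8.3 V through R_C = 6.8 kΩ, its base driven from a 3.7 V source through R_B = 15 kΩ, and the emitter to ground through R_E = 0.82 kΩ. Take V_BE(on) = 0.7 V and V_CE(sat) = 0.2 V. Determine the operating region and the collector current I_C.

saturation; I_C ≈ 1 mA

Assume active: I_B = (3.7 − 0.7)/(15 + 51×0.82) = 0.0528 mA, I_C = β·I_B = 2.64 mA.
Then V_CE = 8.3 − 2.64×6.8 − 2.69×0.82 = -11.9 V < 0.2 V — the active assumption fails.
Re-solve with V_CE = 0.2 V. KCL at the emitter: V_E/R_E = (V_BB−0.7−V_E)/R_B + (V_CC−0.2−V_E)/R_C, giving V_E = 0.971 V.
I_C = (V_CC − 0.2 − V_E)/R_C = (8.1 − 0.971)/6.8 = 1.05 mA.
Check: I_B = (3 − 0.971)/15 = 0.135 mA, and β·I_B = 6.76 mA > I_C, confirming saturation.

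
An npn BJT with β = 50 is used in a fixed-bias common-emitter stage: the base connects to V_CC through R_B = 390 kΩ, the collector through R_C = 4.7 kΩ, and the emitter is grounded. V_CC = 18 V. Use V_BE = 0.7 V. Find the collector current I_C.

I_C ≈ 2.2 mA

Base loop: V_CC = I_B·R_B + V_BE, so I_B = (18 − 0.7)/390 kΩ = 0.0444 mA.
In the active region I_C = β·I_B = 50 × 0.0444 = 2.22 mA.
Collector loop: V_CE = V_CC − I_C·R_C = 18 − 2.22×4.7 = 7.58 V.
Since V_CE = 7.58 V > V_CE(sat) ≈ 0.2 V, the transistor is in the active region as assumed.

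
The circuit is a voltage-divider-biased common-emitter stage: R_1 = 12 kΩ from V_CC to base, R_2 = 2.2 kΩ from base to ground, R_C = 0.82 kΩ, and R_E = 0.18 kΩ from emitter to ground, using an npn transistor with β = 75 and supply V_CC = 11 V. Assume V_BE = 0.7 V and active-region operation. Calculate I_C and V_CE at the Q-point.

I_C ≈ 4.8 mA, V_CE ≈ 6.1 V

Thevenize the base divider: V_Th = V_CC·R_2/(R_1+R_2) = 11×2.2/14.2 = 1.7 V, R_Th = R_1‖R_2 = 1.86 kΩ.
Base-emitter loop: V_Th = I_B·R_Th + V_BE + (β+1)I_B·R_E, so I_B = (1.7 − 0.7) / (1.86 + 76×0.18) = 0.0646 mA.
I_C = β·I_B = 75×0.0646 = 4.85 mA, and I_E = (β+1)I_B = 4.91 mA.
V_CE = V_CC − I_C·R_C − I_E·R_E = 11 − 4.85×0.82 − 4.91×0.18 = 6.14 V.
V_CE = 6.14 V > 0.2 V confirms active-region operation.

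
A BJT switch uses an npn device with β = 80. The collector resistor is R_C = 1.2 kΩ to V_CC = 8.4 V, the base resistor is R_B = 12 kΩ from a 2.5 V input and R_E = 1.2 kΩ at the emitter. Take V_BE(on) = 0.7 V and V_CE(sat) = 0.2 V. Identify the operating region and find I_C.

active; I_C ≈ 1.3 mA

Assume active. Base-emitter loop: I_B = (V_BB − V_BE)/(R_B + (β+1)R_E) = (2.5 − 0.7)/(12 + 81×1.2) = 0.0165 mA.
I_C = β·I_B = 80×0.0165 = 1.32 mA.
V_CE = V_CC − I_C·R_C − I_E·R_E = 8.4 − 1.32×1.2 − 1.34×1.2 = 5.22 V > V_CE(sat), so the active-region assumption holds.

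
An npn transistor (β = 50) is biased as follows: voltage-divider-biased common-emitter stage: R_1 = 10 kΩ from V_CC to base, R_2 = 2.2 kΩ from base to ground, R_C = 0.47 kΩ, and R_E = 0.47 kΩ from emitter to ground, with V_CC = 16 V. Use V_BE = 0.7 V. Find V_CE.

Thevenize the base divider: V_Th = V_CC·R_2/(R_1+R_2) = 16×2.2/12.2 = 2.89 V, R_Th = R_1‖R_2 = 1.8 kΩ.
Base-emitter loop: V_Th = I_B·R_Th + V_BE + (β+1)I_B·R_E, so I_B = (2.89 − 0.7) / (1.8 + 51×0.47) = 0.0848 mA.
I_C = β·I_B = 50×0.0848 = 4.24 mA, and I_E = (β+1)I_B = 4.32 mA.
V_CE = V_CC − I_C·R_C − I_E·R_E = 16 − 4.24×0.47 − 4.32×0.47 = 12 V.
V_CE = 12 V > 0.2 V confirms active-region operation.

V_CE ≈ 12 V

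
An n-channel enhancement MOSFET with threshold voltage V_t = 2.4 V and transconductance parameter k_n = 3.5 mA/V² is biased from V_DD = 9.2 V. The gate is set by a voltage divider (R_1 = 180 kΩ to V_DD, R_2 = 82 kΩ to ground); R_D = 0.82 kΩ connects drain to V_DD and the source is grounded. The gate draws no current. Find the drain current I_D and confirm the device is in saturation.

V_G = V_DD·R_2/(R_1+R_2) = 9.2×82/262 = 2.88 V. With the source grounded, V_GS = V_G = 2.88 V.
Assume saturation: I_D = (k_n/2)(V_GS − V_t)² = (3.5/2)×(2.88 − 2.4)² = 1.75×0.479² = 0.402 mA.
V_DS = V_DD − I_D·R_D = 9.2 − 0.402×0.82 = 8.87 V.
Saturation requires V_DS ≥ V_GS − V_t = 0.479 V; 8.87 ≥ 0.479 ✓.

I_D ≈ 0.4 mA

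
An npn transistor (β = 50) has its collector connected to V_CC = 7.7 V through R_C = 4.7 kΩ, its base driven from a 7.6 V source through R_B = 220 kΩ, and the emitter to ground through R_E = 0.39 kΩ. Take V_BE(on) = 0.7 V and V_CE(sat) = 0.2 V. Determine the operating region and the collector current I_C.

Assume active. Base-emitter loop: I_B = (V_BB − V_BE)/(R_B + (β+1)R_E) = (7.6 − 0.7)/(220 + 51×0.39) = 0.0288 mA.
I_C = β·I_B = 50×0.0288 = 1.44 mA.
V_CE = V_CC − I_C·R_C − I_E·R_E = 7.7 − 1.44×4.7 − 1.47×0.39 = 0.369 V > V_CE(sat), so the active-region assumption holds.

active; I_C ≈ 1.4 mA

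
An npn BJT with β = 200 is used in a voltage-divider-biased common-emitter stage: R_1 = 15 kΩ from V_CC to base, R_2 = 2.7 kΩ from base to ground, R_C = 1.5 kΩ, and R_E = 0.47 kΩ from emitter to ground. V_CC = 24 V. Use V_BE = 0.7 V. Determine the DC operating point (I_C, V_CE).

I_C ≈ 6.1 mA, V_CE ≈ 12 V

Thevenize the base divider: V_Th = V_CC·R_2/(R_1+R_2) = 24×2.7/17.7 = 3.66 V, R_Th = R_1‖R_2 = 2.29 kΩ.
Base-emitter loop: V_Th = I_B·R_Th + V_BE + (β+1)I_B·R_E, so I_B = (3.66 − 0.7) / (2.29 + 201×0.47) = 0.0306 mA.
I_C = β·I_B = 200×0.0306 = 6.12 mA, and I_E = (β+1)I_B = 6.15 mA.
V_CE = V_CC − I_C·R_C − I_E·R_E = 24 − 6.12×1.5 − 6.15×0.47 = 11.9 V.
V_CE = 11.9 V > 0.2 V confirms active-region operation.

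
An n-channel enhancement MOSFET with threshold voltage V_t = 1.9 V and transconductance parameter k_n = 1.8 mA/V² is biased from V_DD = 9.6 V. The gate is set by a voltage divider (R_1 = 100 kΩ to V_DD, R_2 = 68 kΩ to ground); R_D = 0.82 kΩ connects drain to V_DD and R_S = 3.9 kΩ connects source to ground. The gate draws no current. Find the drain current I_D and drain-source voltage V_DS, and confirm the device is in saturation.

I_D ≈ 0.35 mA, V_DS ≈ 8 V

V_G = V_DD·R_2/(R_1+R_2) = 9.6×68/168 = 3.89 V.
Assume saturation: I_D = (k_n/2)(V_GS − V_t)² with V_GS = V_G − I_D·R_S = 3.89 − 3.9·I_D.
Substituting gives 13.7·I_D² − 14.9·I_D + 3.55 = 0, with roots I_D = 0.349 or 0.742 mA.
The root I_D = 0.742 mA gives V_GS = 0.992 V ≤ V_t, so take I_D = 0.349 mA.
Then V_GS = 2.52 V and V_DS = V_DD − I_D(R_D+R_S) = 9.6 − 0.349×4.72 = 7.95 V.
Saturation requires V_DS ≥ V_GS − V_t = 0.623 V; 7.95 ≥ 0.623 ✓.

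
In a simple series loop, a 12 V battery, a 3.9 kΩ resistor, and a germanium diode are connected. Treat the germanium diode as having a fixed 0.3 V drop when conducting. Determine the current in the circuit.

KVL around the loop: 12 = V_D + I·R = 0.3 + I × 3.9 kΩ.
So I = (12 − 0.3) / 3.9 kΩ = 11.7 / 3.9 = 3 mA.

I ≈ 3 mA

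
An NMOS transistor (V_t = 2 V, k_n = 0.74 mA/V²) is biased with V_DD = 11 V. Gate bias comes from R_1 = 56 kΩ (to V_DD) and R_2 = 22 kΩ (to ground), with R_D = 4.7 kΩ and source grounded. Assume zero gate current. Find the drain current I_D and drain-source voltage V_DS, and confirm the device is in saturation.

I_D ≈ 0.45 mA, V_DS ≈ 8.9 V

V_G = V_DD·R_2/(R_1+R_2) = 11×22/78 = 3.1 V. With the source grounded, V_GS = V_G = 3.1 V.
Assume saturation: I_D = (k_n/2)(V_GS − V_t)² = (0.74/2)×(3.1 − 2)² = 0.37×1.1² = 0.45 mA.
V_DS = V_DD − I_D·R_D = 11 − 0.45×4.7 = 8.89 V.
Saturation requires V_DS ≥ V_GS − V_t = 1.1 V; 8.89 ≥ 1.1 ✓.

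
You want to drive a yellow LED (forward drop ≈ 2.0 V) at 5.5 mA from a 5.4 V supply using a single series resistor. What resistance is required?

R ≈ 0.62 kΩ

The resistor drops V_S − V_D = 5.4 − 2.0 = 3.4 V at 5.5 mA.
R = 3.4 V / 5.5 mA = 0.618 kΩ.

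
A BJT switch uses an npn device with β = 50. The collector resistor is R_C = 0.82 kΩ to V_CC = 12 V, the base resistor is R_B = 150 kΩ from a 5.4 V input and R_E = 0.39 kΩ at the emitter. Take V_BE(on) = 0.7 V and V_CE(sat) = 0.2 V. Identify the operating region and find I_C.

active; I_C ≈ 1.4 mA

Assume active. Base-emitter loop: I_B = (V_BB − V_BE)/(R_B + (β+1)R_E) = (5.4 − 0.7)/(150 + 51×0.39) = 0.0277 mA.
I_C = β·I_B = 50×0.0277 = 1.38 mA.
V_CE = V_CC − I_C·R_C − I_E·R_E = 12 − 1.38×0.82 − 1.41×0.39 = 10.3 V > V_CE(sat), so the active-region assumption holds.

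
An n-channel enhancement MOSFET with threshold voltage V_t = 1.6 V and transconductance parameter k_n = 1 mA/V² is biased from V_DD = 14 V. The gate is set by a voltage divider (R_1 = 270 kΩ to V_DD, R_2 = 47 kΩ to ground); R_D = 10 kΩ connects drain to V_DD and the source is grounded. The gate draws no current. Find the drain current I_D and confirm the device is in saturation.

I_D ≈ 0.11 mA

V_G = V_DD·R_2/(R_1+R_2) = 14×47/317 = 2.08 V. With the source grounded, V_GS = V_G = 2.08 V.
Assume saturation: I_D = (k_n/2)(V_GS − V_t)² = (1/2)×(2.08 − 1.6)² = 0.5×0.476² = 0.113 mA.
V_DS = V_DD − I_D·R_D = 14 − 0.113×10 = 12.9 V.
Saturation requires V_DS ≥ V_GS − V_t = 0.476 V; 12.9 ≥ 0.476 ✓.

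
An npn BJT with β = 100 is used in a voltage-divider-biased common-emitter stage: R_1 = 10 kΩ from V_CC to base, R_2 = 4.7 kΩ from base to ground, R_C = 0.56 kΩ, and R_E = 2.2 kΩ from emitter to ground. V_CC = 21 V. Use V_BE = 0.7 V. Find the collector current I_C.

I_C ≈ 2.7 mA

Thevenize the base divider: V_Th = V_CC·R_2/(R_1+R_2) = 21×4.7/14.7 = 6.71 V, R_Th = R_1‖R_2 = 3.2 kΩ.
Base-emitter loop: V_Th = I_B·R_Th + V_BE + (β+1)I_B·R_E, so I_B = (6.71 − 0.7) / (3.2 + 101×2.2) = 0.0267 mA.
I_C = β·I_B = 100×0.0267 = 2.67 mA, and I_E = (β+1)I_B = 2.69 mA.
V_CE = V_CC − I_C·R_C − I_E·R_E = 21 − 2.67×0.56 − 2.69×2.2 = 13.6 V.
V_CE = 13.6 V > 0.2 V confirms active-region operation.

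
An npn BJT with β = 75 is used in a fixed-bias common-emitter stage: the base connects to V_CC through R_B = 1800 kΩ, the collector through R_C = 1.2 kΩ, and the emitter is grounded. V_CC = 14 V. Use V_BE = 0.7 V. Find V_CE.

V_CE ≈ 13 V

Base loop: V_CC = I_B·R_B + V_BE, so I_B = (14 − 0.7)/1800 kΩ = 0.00739 mA.
In the active region I_C = β·I_B = 75 × 0.00739 = 0.554 mA.
Collector loop: V_CE = V_CC − I_C·R_C = 14 − 0.554×1.2 = 13.3 V.
Since V_CE = 13.3 V > V_CE(sat) ≈ 0.2 V, the transistor is in the active region as assumed.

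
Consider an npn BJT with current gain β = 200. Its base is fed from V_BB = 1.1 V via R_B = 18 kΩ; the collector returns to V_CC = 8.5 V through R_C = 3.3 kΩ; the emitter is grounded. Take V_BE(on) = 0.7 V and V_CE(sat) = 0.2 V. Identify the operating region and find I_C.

saturation; I_C ≈ 2.5 mA

Assume active: I_B = (1.1 − 0.7)/18 = 0.0222 mA, giving I_C = β·I_B = 4.44 mA.
But then V_CE = 8.5 − 4.44×3.3 = -6.17 V < V_CE(sat) = 0.2 V — impossible in the active region.
So the transistor is saturated. With V_CE = 0.2 V, I_C = (V_CC − 0.2)/R_C = 8.3/3.3 = 2.52 mA.
Check: β·I_B = 4.44 mA > I_C = 2.52 mA, confirming saturation.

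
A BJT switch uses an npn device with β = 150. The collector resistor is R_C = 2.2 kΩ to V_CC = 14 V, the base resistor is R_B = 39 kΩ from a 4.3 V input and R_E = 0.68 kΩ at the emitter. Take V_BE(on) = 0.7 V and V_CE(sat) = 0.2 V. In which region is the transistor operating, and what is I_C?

active; I_C ≈ 3.8 mA

Assume active. Base-emitter loop: I_B = (V_BB − V_BE)/(R_B + (β+1)R_E) = (4.3 − 0.7)/(39 + 151×0.68) = 0.0254 mA.
I_C = β·I_B = 150×0.0254 = 3.81 mA.
V_CE = V_CC − I_C·R_C − I_E·R_E = 14 − 3.81×2.2 − 3.84×0.68 = 3.01 V > V_CE(sat), so the active-region assumption holds.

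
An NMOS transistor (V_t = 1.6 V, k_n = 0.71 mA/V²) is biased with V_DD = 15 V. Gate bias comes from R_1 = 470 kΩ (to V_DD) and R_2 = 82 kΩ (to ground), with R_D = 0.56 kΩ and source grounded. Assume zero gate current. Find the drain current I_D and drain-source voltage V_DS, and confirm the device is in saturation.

V_G = V_DD·R_2/(R_1+R_2) = 15×82/552 = 2.23 V. With the source grounded, V_GS = V_G = 2.23 V.
Assume saturation: I_D = (k_n/2)(V_GS − V_t)² = (0.71/2)×(2.23 − 1.6)² = 0.355×0.628² = 0.14 mA.
V_DS = V_DD − I_D·R_D = 15 − 0.14×0.56 = 14.9 V.
Saturation requires V_DS ≥ V_GS − V_t = 0.628 V; 14.9 ≥ 0.628 ✓.

I_D ≈ 0.14 mA, V_DS ≈ 15 V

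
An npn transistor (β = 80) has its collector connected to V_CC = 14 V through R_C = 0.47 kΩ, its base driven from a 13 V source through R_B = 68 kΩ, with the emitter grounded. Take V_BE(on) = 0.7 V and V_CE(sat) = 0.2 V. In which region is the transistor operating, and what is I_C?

Assume active. Base-emitter loop: I_B = (V_BB − V_BE)/R_B = (13 − 0.7)/68 = 0.181 mA.
I_C = β·I_B = 80×0.181 = 14.5 mA.
V_CE = V_CC − I_C·R_C = 14 − 14.5×0.47 = 7.2 V > V_CE(sat), so the active-region assumption holds.

active; I_C ≈ 14 mA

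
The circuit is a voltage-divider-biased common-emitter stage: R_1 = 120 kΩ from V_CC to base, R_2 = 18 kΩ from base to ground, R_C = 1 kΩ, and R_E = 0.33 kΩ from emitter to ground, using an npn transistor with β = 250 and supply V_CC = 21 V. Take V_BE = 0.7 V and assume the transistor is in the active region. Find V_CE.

V_CE ≈ 14 V

Thevenize the base divider: V_Th = V_CC·R_2/(R_1+R_2) = 21×18/138 = 2.74 V, R_Th = R_1‖R_2 = 15.7 kΩ.
Base-emitter loop: V_Th = I_B·R_Th + V_BE + (β+1)I_B·R_E, so I_B = (2.74 − 0.7) / (15.7 + 251×0.33) = 0.0207 mA.
I_C = β·I_B = 250×0.0207 = 5.18 mA, and I_E = (β+1)I_B = 5.2 mA.
V_CE = V_CC − I_C·R_C − I_E·R_E = 21 − 5.18×1 − 5.2×0.33 = 14.1 V.
V_CE = 14.1 V > 0.2 V confirms active-region operation.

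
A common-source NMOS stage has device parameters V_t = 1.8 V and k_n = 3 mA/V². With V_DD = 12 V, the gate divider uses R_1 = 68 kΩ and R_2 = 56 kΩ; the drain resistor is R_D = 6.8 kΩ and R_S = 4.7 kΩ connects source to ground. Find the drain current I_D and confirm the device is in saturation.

I_D ≈ 0.63 mA

V_G = V_DD·R_2/(R_1+R_2) = 12×56/124 = 5.42 V.
Assume saturation: I_D = (k_n/2)(V_GS − V_t)² with V_GS = V_G − I_D·R_S = 5.42 − 4.7·I_D.
Substituting gives 33.1·I_D² − 52·I_D + 19.6 = 0, with roots I_D = 0.632 or 0.938 mA.
The root I_D = 0.938 mA gives V_GS = 1.01 V ≤ V_t, so take I_D = 0.632 mA.
Then V_GS = 2.45 V and V_DS = V_DD − I_D(R_D+R_S) = 12 − 0.632×11.5 = 4.73 V.
Saturation requires V_DS ≥ V_GS − V_t = 0.649 V; 4.73 ≥ 0.649 ✓.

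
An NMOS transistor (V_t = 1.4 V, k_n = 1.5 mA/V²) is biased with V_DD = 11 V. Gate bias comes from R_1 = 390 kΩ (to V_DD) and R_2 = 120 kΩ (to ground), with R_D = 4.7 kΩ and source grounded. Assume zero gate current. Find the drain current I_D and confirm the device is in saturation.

V_G = V_DD·R_2/(R_1+R_2) = 11×120/510 = 2.59 V. With the source grounded, V_GS = V_G = 2.59 V.
Assume saturation: I_D = (k_n/2)(V_GS − V_t)² = (1.5/2)×(2.59 − 1.4)² = 0.75×1.19² = 1.06 mA.
V_DS = V_DD − I_D·R_D = 11 − 1.06×4.7 = 6.02 V.
Saturation requires V_DS ≥ V_GS − V_t = 1.19 V; 6.02 ≥ 1.19 ✓.

I_D ≈ 1.1 mA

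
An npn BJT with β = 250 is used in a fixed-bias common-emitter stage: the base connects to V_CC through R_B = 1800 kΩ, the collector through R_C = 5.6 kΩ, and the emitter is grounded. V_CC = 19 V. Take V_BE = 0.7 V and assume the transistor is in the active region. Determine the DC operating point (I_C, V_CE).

Base loop: V_CC = I_B·R_B + V_BE, so I_B = (19 − 0.7)/1800 kΩ = 0.0102 mA.
In the active region I_C = β·I_B = 250 × 0.0102 = 2.54 mA.
Collector loop: V_CE = V_CC − I_C·R_C = 19 − 2.54×5.6 = 4.77 V.
Since V_CE = 4.77 V > V_CE(sat) ≈ 0.2 V, the transistor is in the active region as assumed.

I_C ≈ 2.5 mA, V_CE ≈ 4.8 V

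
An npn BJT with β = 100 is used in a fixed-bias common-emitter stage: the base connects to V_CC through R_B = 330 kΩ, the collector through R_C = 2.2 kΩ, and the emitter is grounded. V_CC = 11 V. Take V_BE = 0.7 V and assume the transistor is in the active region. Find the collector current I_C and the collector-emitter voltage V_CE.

Base loop: V_CC = I_B·R_B + V_BE, so I_B = (11 − 0.7)/330 kΩ = 0.0312 mA.
In the active region I_C = β·I_B = 100 × 0.0312 = 3.12 mA.
Collector loop: V_CE = V_CC − I_C·R_C = 11 − 3.12×2.2 = 4.13 V.
Since V_CE = 4.13 V > V_CE(sat) ≈ 0.2 V, the transistor is in the active region as assumed.

I_C ≈ 3.1 mA, V_CE ≈ 4.1 V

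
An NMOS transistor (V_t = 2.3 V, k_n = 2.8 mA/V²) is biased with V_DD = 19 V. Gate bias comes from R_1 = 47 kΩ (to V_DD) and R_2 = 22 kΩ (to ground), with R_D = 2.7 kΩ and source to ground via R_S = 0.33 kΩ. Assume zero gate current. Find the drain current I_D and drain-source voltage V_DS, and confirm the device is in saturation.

V_G = V_DD·R_2/(R_1+R_2) = 19×22/69 = 6.06 V.
Assume saturation: I_D = (k_n/2)(V_GS − V_t)² with V_GS = V_G − I_D·R_S = 6.06 − 0.33·I_D.
Substituting gives 0.152·I_D² − 4.47·I_D + 19.8 = 0, with roots I_D = 5.42 or 23.9 mA.
The root I_D = 23.9 mA gives V_GS = -1.83 V ≤ V_t, so take I_D = 5.42 mA.
Then V_GS = 4.27 V and V_DS = V_DD − I_D(R_D+R_S) = 19 − 5.42×3.03 = 2.57 V.
Saturation requires V_DS ≥ V_GS − V_t = 1.97 V; 2.57 ≥ 1.97 ✓.

I_D ≈ 5.4 mA, V_DS ≈ 2.6 V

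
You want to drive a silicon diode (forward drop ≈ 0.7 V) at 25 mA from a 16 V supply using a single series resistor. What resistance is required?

R ≈ 0.61 kΩ

The resistor drops V_S − V_D = 16 − 0.7 = 15.3 V at 25 mA.
R = 15.3 V / 25 mA = 0.612 kΩ.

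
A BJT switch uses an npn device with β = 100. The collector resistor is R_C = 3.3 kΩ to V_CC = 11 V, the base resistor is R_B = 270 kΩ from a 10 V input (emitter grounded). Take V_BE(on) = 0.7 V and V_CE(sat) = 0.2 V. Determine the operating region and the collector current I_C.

saturation; I_C ≈ 3.3 mA

Assume active: I_B = (10 − 0.7)/270 = 0.0344 mA, giving I_C = β·I_B = 3.44 mA.
But then V_CE = 11 − 3.44×3.3 = -0.367 V < V_CE(sat) = 0.2 V — impossible in the active region.
So the transistor is saturated. With V_CE = 0.2 V, I_C = (V_CC − 0.2)/R_C = 10.8/3.3 = 3.27 mA.
Check: β·I_B = 3.44 mA > I_C = 3.27 mA, confirming saturation.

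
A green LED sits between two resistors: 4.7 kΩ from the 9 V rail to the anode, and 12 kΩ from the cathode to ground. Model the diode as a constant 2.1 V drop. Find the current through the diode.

The two resistors are in series with the diode, so KVL gives 9 = I·4.7 + 2.1 + I·12.
I = (9 − 2.1) / (4.7 + 12) kΩ = 6.9 / 16.7 = 0.413 mA.

I ≈ 0.41 mA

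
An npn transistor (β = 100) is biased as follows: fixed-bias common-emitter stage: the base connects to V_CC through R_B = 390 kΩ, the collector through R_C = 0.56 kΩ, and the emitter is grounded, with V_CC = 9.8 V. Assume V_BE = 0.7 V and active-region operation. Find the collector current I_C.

Base loop: V_CC = I_B·R_B + V_BE, so I_B = (9.8 − 0.7)/390 kΩ = 0.0233 mA.
In the active region I_C = β·I_B = 100 × 0.0233 = 2.33 mA.
Collector loop: V_CE = V_CC − I_C·R_C = 9.8 − 2.33×0.56 = 8.49 V.
Since V_CE = 8.49 V > V_CE(sat) ≈ 0.2 V, the transistor is in the active region as assumed.

I_C ≈ 2.3 mA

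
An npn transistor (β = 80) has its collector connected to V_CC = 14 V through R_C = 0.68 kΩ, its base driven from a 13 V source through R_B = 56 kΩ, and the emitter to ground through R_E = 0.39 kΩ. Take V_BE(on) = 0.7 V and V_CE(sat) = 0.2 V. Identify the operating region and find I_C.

active; I_C ≈ 11 mA

Assume active. Base-emitter loop: I_B = (V_BB − V_BE)/(R_B + (β+1)R_E) = (13 − 0.7)/(56 + 81×0.39) = 0.14 mA.
I_C = β·I_B = 80×0.14 = 11.2 mA.
V_CE = V_CC − I_C·R_C − I_E·R_E = 14 − 11.2×0.68 − 11.4×0.39 = 1.92 V > V_CE(sat), so the active-region assumption holds.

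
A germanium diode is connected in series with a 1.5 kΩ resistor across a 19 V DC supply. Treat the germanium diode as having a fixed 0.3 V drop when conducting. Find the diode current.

I ≈ 12 mA

KVL around the loop: 19 = V_D + I·R = 0.3 + I × 1.5 kΩ.
So I = (19 − 0.3) / 1.5 kΩ = 18.7 / 1.5 = 12.5 mA.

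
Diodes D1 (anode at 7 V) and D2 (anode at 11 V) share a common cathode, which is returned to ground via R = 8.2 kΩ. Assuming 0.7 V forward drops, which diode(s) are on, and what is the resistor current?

Only D2 conducts; I_R ≈ 1.3 mA

Assume both conduct. Then node N would need to be at both 7−0.7 = 6.3 V and 11−0.7 = 10.3 V, which is impossible.
Assume only D2 conducts: V_N = 11 − 0.7 = 10.3 V, so I_R = 10.3/8.2 = 1.26 mA.
Check D1: its anode-to-cathode voltage is 7 − 10.3 = -3.3 V < 0.7 V, so it is off. The assumption is consistent.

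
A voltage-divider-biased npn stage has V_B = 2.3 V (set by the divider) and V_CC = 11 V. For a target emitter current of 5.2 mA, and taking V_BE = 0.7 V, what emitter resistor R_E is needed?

V_E = V_B − V_BE = 2.3 − 0.7 = 1.6 V.
R_E = V_E / I_E = 1.6 / 5.2 = 0.308 kΩ.

R_E ≈ 0.31 kΩ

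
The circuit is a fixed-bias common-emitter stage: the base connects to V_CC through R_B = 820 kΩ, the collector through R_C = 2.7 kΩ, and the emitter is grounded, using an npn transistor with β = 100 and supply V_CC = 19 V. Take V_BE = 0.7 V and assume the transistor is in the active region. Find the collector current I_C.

I_C ≈ 2.2 mA

Base loop: V_CC = I_B·R_B + V_BE, so I_B = (19 − 0.7)/820 kΩ = 0.0223 mA.
In the active region I_C = β·I_B = 100 × 0.0223 = 2.23 mA.
Collector loop: V_CE = V_CC − I_C·R_C = 19 − 2.23×2.7 = 13 V.
Since V_CE = 13 V > V_CE(sat) ≈ 0.2 V, the transistor is in the active region as assumed.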